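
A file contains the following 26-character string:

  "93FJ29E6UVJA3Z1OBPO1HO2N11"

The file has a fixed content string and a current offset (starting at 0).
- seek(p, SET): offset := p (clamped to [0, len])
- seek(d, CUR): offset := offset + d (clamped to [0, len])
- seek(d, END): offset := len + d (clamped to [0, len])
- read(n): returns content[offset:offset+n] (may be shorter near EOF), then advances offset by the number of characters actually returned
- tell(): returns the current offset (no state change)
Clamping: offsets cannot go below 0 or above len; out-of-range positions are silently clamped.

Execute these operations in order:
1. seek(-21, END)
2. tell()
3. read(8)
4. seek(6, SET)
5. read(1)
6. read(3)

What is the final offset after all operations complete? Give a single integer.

After 1 (seek(-21, END)): offset=5
After 2 (tell()): offset=5
After 3 (read(8)): returned '9E6UVJA3', offset=13
After 4 (seek(6, SET)): offset=6
After 5 (read(1)): returned 'E', offset=7
After 6 (read(3)): returned '6UV', offset=10

Answer: 10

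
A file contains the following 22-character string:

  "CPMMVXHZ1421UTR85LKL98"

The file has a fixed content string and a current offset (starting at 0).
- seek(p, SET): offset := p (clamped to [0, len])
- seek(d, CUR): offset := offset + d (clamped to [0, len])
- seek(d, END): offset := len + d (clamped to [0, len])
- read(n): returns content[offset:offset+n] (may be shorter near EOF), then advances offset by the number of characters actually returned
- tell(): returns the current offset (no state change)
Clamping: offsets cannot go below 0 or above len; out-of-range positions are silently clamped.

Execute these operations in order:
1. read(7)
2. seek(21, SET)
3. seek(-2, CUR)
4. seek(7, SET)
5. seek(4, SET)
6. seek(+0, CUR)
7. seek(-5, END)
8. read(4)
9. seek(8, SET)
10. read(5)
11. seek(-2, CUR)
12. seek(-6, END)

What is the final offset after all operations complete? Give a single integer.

After 1 (read(7)): returned 'CPMMVXH', offset=7
After 2 (seek(21, SET)): offset=21
After 3 (seek(-2, CUR)): offset=19
After 4 (seek(7, SET)): offset=7
After 5 (seek(4, SET)): offset=4
After 6 (seek(+0, CUR)): offset=4
After 7 (seek(-5, END)): offset=17
After 8 (read(4)): returned 'LKL9', offset=21
After 9 (seek(8, SET)): offset=8
After 10 (read(5)): returned '1421U', offset=13
After 11 (seek(-2, CUR)): offset=11
After 12 (seek(-6, END)): offset=16

Answer: 16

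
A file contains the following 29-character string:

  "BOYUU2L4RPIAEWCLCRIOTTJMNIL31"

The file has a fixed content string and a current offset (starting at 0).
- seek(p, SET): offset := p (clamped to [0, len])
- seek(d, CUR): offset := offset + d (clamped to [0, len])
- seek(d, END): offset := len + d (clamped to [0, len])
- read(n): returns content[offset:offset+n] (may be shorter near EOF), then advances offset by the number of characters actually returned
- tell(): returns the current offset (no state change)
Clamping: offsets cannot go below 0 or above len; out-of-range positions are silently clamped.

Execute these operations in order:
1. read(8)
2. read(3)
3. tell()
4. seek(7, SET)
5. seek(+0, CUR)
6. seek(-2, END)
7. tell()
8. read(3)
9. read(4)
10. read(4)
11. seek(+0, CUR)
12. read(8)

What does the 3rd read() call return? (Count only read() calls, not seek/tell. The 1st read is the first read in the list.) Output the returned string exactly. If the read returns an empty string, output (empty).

After 1 (read(8)): returned 'BOYUU2L4', offset=8
After 2 (read(3)): returned 'RPI', offset=11
After 3 (tell()): offset=11
After 4 (seek(7, SET)): offset=7
After 5 (seek(+0, CUR)): offset=7
After 6 (seek(-2, END)): offset=27
After 7 (tell()): offset=27
After 8 (read(3)): returned '31', offset=29
After 9 (read(4)): returned '', offset=29
After 10 (read(4)): returned '', offset=29
After 11 (seek(+0, CUR)): offset=29
After 12 (read(8)): returned '', offset=29

Answer: 31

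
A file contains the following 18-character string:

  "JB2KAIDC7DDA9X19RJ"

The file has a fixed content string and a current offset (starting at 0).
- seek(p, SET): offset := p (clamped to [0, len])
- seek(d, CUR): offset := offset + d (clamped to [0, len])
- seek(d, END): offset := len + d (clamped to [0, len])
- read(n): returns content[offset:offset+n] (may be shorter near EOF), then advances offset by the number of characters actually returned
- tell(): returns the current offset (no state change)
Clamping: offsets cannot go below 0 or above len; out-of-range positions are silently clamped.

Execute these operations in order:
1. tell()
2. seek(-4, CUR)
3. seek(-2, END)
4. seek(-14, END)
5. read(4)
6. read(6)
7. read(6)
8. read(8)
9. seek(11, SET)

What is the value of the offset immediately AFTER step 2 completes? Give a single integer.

Answer: 0

Derivation:
After 1 (tell()): offset=0
After 2 (seek(-4, CUR)): offset=0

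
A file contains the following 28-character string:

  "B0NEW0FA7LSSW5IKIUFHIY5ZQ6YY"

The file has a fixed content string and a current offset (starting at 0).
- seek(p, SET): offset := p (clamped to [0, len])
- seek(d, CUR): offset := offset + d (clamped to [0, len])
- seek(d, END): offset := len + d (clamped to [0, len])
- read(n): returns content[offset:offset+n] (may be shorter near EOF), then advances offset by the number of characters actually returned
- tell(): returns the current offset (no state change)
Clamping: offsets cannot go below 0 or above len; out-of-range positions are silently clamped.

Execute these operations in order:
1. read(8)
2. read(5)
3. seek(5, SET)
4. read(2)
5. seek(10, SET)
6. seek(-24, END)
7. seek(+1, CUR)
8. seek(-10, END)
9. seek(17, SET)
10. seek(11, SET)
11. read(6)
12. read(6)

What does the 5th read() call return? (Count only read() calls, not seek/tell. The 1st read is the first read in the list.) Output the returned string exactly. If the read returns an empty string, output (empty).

Answer: UFHIY5

Derivation:
After 1 (read(8)): returned 'B0NEW0FA', offset=8
After 2 (read(5)): returned '7LSSW', offset=13
After 3 (seek(5, SET)): offset=5
After 4 (read(2)): returned '0F', offset=7
After 5 (seek(10, SET)): offset=10
After 6 (seek(-24, END)): offset=4
After 7 (seek(+1, CUR)): offset=5
After 8 (seek(-10, END)): offset=18
After 9 (seek(17, SET)): offset=17
After 10 (seek(11, SET)): offset=11
After 11 (read(6)): returned 'SW5IKI', offset=17
After 12 (read(6)): returned 'UFHIY5', offset=23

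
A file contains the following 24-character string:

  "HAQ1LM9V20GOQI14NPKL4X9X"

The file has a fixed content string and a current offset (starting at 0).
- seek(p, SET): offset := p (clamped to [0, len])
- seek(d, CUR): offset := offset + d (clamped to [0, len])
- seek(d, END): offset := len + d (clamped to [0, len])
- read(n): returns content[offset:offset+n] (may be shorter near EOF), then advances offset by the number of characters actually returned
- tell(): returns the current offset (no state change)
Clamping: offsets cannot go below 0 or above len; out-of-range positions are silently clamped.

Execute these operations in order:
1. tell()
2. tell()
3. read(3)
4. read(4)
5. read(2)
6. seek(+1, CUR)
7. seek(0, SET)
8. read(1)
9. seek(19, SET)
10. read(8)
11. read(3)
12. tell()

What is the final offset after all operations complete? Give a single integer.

Answer: 24

Derivation:
After 1 (tell()): offset=0
After 2 (tell()): offset=0
After 3 (read(3)): returned 'HAQ', offset=3
After 4 (read(4)): returned '1LM9', offset=7
After 5 (read(2)): returned 'V2', offset=9
After 6 (seek(+1, CUR)): offset=10
After 7 (seek(0, SET)): offset=0
After 8 (read(1)): returned 'H', offset=1
After 9 (seek(19, SET)): offset=19
After 10 (read(8)): returned 'L4X9X', offset=24
After 11 (read(3)): returned '', offset=24
After 12 (tell()): offset=24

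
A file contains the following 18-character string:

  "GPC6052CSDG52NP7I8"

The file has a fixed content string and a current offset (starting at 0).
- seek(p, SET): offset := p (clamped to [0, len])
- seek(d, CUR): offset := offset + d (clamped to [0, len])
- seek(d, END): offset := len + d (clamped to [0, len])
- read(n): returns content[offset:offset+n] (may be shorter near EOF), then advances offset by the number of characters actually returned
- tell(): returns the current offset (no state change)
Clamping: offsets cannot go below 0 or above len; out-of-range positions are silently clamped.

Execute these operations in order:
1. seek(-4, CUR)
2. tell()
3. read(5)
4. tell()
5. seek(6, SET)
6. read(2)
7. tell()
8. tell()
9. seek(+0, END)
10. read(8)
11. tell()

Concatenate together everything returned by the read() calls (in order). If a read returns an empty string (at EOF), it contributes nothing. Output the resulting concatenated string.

After 1 (seek(-4, CUR)): offset=0
After 2 (tell()): offset=0
After 3 (read(5)): returned 'GPC60', offset=5
After 4 (tell()): offset=5
After 5 (seek(6, SET)): offset=6
After 6 (read(2)): returned '2C', offset=8
After 7 (tell()): offset=8
After 8 (tell()): offset=8
After 9 (seek(+0, END)): offset=18
After 10 (read(8)): returned '', offset=18
After 11 (tell()): offset=18

Answer: GPC602C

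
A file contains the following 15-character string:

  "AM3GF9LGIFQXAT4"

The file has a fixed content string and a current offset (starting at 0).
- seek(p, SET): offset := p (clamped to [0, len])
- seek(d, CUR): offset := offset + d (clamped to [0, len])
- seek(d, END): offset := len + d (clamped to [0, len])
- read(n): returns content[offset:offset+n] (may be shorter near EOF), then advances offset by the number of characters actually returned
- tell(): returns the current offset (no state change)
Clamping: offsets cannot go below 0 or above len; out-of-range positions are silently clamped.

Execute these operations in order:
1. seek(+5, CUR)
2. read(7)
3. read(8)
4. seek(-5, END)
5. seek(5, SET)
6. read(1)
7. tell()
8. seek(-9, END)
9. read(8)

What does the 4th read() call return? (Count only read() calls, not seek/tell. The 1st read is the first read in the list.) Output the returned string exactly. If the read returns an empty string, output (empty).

After 1 (seek(+5, CUR)): offset=5
After 2 (read(7)): returned '9LGIFQX', offset=12
After 3 (read(8)): returned 'AT4', offset=15
After 4 (seek(-5, END)): offset=10
After 5 (seek(5, SET)): offset=5
After 6 (read(1)): returned '9', offset=6
After 7 (tell()): offset=6
After 8 (seek(-9, END)): offset=6
After 9 (read(8)): returned 'LGIFQXAT', offset=14

Answer: LGIFQXAT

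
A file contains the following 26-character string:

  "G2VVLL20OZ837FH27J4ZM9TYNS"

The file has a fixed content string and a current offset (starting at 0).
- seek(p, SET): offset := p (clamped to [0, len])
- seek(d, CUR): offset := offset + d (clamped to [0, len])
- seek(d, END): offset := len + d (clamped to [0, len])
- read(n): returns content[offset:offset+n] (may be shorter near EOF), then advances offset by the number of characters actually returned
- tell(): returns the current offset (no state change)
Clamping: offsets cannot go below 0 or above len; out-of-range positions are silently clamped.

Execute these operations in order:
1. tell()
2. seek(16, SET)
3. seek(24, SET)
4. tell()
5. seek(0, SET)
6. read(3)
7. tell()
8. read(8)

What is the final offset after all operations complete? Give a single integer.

After 1 (tell()): offset=0
After 2 (seek(16, SET)): offset=16
After 3 (seek(24, SET)): offset=24
After 4 (tell()): offset=24
After 5 (seek(0, SET)): offset=0
After 6 (read(3)): returned 'G2V', offset=3
After 7 (tell()): offset=3
After 8 (read(8)): returned 'VLL20OZ8', offset=11

Answer: 11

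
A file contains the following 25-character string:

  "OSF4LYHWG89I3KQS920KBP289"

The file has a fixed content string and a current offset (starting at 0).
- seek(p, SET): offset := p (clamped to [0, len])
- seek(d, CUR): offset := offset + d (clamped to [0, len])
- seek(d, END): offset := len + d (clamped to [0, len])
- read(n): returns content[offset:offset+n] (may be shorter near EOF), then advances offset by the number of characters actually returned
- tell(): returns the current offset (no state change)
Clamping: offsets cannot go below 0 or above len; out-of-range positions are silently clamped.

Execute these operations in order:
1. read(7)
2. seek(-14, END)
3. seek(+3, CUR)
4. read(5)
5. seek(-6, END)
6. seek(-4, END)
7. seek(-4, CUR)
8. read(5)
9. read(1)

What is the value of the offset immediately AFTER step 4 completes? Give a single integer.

After 1 (read(7)): returned 'OSF4LYH', offset=7
After 2 (seek(-14, END)): offset=11
After 3 (seek(+3, CUR)): offset=14
After 4 (read(5)): returned 'QS920', offset=19

Answer: 19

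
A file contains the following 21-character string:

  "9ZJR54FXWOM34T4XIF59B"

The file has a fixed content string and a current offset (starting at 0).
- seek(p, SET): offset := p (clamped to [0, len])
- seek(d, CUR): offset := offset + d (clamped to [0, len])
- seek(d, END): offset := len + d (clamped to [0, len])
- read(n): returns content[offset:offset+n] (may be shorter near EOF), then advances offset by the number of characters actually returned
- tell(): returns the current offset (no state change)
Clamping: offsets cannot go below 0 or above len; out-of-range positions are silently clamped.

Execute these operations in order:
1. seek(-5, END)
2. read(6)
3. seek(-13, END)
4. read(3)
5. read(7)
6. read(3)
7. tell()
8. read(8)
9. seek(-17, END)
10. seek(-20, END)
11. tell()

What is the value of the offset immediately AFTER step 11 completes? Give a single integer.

After 1 (seek(-5, END)): offset=16
After 2 (read(6)): returned 'IF59B', offset=21
After 3 (seek(-13, END)): offset=8
After 4 (read(3)): returned 'WOM', offset=11
After 5 (read(7)): returned '34T4XIF', offset=18
After 6 (read(3)): returned '59B', offset=21
After 7 (tell()): offset=21
After 8 (read(8)): returned '', offset=21
After 9 (seek(-17, END)): offset=4
After 10 (seek(-20, END)): offset=1
After 11 (tell()): offset=1

Answer: 1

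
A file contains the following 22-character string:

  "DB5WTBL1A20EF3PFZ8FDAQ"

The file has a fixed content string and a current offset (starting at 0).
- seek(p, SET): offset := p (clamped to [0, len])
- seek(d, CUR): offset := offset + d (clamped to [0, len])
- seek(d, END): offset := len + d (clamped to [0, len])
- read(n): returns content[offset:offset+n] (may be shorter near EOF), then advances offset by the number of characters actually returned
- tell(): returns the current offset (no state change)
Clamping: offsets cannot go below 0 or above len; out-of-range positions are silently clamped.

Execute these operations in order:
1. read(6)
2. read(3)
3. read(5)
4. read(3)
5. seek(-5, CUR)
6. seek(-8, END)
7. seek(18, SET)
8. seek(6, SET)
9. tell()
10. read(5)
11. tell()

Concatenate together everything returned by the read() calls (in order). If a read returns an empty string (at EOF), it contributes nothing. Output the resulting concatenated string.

After 1 (read(6)): returned 'DB5WTB', offset=6
After 2 (read(3)): returned 'L1A', offset=9
After 3 (read(5)): returned '20EF3', offset=14
After 4 (read(3)): returned 'PFZ', offset=17
After 5 (seek(-5, CUR)): offset=12
After 6 (seek(-8, END)): offset=14
After 7 (seek(18, SET)): offset=18
After 8 (seek(6, SET)): offset=6
After 9 (tell()): offset=6
After 10 (read(5)): returned 'L1A20', offset=11
After 11 (tell()): offset=11

Answer: DB5WTBL1A20EF3PFZL1A20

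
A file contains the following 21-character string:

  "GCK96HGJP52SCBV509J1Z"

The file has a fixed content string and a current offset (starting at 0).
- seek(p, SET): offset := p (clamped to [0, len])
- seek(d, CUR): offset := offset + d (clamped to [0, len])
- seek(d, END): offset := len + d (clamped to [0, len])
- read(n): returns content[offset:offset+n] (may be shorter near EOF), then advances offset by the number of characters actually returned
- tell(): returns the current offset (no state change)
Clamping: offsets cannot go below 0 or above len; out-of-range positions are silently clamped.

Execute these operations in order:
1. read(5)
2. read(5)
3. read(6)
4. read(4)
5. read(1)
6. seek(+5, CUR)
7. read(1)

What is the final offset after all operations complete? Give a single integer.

After 1 (read(5)): returned 'GCK96', offset=5
After 2 (read(5)): returned 'HGJP5', offset=10
After 3 (read(6)): returned '2SCBV5', offset=16
After 4 (read(4)): returned '09J1', offset=20
After 5 (read(1)): returned 'Z', offset=21
After 6 (seek(+5, CUR)): offset=21
After 7 (read(1)): returned '', offset=21

Answer: 21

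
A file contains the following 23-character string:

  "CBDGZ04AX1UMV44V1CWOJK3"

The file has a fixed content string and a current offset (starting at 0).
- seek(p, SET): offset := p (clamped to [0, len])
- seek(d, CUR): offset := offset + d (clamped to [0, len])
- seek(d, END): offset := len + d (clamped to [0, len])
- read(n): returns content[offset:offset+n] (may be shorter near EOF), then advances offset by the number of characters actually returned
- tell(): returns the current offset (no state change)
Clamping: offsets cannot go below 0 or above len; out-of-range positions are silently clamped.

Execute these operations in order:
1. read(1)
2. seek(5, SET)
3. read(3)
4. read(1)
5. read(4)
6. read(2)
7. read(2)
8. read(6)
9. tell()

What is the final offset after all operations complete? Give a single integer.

After 1 (read(1)): returned 'C', offset=1
After 2 (seek(5, SET)): offset=5
After 3 (read(3)): returned '04A', offset=8
After 4 (read(1)): returned 'X', offset=9
After 5 (read(4)): returned '1UMV', offset=13
After 6 (read(2)): returned '44', offset=15
After 7 (read(2)): returned 'V1', offset=17
After 8 (read(6)): returned 'CWOJK3', offset=23
After 9 (tell()): offset=23

Answer: 23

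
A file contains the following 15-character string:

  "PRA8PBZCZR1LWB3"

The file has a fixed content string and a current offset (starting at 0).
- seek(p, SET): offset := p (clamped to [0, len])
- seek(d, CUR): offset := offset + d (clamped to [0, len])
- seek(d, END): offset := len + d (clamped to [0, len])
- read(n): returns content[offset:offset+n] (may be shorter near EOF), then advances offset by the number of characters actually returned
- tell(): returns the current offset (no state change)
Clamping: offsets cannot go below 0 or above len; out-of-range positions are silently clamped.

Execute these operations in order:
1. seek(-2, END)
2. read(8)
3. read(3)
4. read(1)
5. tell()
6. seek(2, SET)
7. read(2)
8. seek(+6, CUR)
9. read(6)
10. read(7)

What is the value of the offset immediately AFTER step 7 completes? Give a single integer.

Answer: 4

Derivation:
After 1 (seek(-2, END)): offset=13
After 2 (read(8)): returned 'B3', offset=15
After 3 (read(3)): returned '', offset=15
After 4 (read(1)): returned '', offset=15
After 5 (tell()): offset=15
After 6 (seek(2, SET)): offset=2
After 7 (read(2)): returned 'A8', offset=4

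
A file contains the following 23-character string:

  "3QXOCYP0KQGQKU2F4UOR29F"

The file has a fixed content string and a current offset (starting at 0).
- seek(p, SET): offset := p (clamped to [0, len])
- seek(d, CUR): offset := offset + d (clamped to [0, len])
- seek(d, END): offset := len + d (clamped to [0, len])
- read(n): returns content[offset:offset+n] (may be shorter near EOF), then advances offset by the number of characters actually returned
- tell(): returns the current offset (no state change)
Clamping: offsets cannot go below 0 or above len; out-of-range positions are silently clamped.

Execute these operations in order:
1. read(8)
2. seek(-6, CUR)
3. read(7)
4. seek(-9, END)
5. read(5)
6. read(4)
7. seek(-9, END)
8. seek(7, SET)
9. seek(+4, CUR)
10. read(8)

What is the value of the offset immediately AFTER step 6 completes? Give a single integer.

After 1 (read(8)): returned '3QXOCYP0', offset=8
After 2 (seek(-6, CUR)): offset=2
After 3 (read(7)): returned 'XOCYP0K', offset=9
After 4 (seek(-9, END)): offset=14
After 5 (read(5)): returned '2F4UO', offset=19
After 6 (read(4)): returned 'R29F', offset=23

Answer: 23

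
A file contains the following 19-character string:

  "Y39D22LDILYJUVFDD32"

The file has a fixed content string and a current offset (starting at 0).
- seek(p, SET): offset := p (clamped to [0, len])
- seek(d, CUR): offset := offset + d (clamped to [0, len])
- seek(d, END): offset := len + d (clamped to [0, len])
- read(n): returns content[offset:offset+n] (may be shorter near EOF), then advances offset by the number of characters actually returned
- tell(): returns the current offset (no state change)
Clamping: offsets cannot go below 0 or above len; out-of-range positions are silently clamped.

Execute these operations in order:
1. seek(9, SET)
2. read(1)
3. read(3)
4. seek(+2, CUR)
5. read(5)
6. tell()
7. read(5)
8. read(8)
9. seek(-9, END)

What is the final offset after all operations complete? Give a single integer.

After 1 (seek(9, SET)): offset=9
After 2 (read(1)): returned 'L', offset=10
After 3 (read(3)): returned 'YJU', offset=13
After 4 (seek(+2, CUR)): offset=15
After 5 (read(5)): returned 'DD32', offset=19
After 6 (tell()): offset=19
After 7 (read(5)): returned '', offset=19
After 8 (read(8)): returned '', offset=19
After 9 (seek(-9, END)): offset=10

Answer: 10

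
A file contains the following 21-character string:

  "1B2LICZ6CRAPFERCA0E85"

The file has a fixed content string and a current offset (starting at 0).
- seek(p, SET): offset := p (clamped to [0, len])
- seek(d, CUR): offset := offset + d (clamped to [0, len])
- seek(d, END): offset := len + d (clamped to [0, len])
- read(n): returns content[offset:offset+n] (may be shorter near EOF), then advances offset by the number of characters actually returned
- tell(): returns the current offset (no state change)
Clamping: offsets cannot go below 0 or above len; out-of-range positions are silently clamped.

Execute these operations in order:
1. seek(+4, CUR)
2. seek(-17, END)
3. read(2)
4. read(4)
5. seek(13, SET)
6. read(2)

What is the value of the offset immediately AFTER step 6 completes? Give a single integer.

Answer: 15

Derivation:
After 1 (seek(+4, CUR)): offset=4
After 2 (seek(-17, END)): offset=4
After 3 (read(2)): returned 'IC', offset=6
After 4 (read(4)): returned 'Z6CR', offset=10
After 5 (seek(13, SET)): offset=13
After 6 (read(2)): returned 'ER', offset=15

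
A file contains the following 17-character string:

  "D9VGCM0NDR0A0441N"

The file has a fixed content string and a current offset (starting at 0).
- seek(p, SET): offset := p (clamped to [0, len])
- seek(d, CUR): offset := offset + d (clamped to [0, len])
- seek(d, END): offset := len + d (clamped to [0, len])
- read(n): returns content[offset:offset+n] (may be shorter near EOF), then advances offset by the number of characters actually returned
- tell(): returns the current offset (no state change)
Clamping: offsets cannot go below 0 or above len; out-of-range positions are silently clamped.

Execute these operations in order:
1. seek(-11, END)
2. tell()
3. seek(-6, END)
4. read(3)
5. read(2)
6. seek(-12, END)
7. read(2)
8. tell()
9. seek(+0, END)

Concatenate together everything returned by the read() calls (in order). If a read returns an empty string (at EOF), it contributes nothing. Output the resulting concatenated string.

After 1 (seek(-11, END)): offset=6
After 2 (tell()): offset=6
After 3 (seek(-6, END)): offset=11
After 4 (read(3)): returned 'A04', offset=14
After 5 (read(2)): returned '41', offset=16
After 6 (seek(-12, END)): offset=5
After 7 (read(2)): returned 'M0', offset=7
After 8 (tell()): offset=7
After 9 (seek(+0, END)): offset=17

Answer: A0441M0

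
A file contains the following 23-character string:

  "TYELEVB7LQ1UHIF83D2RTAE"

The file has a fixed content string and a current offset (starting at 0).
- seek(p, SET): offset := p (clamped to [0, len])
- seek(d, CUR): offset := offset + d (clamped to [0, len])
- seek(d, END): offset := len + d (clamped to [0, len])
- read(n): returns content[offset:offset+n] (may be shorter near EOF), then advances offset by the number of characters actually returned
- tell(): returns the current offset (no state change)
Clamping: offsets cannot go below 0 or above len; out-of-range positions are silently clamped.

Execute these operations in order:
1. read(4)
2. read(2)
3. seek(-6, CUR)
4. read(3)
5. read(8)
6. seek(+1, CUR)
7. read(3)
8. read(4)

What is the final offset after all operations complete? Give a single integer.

After 1 (read(4)): returned 'TYEL', offset=4
After 2 (read(2)): returned 'EV', offset=6
After 3 (seek(-6, CUR)): offset=0
After 4 (read(3)): returned 'TYE', offset=3
After 5 (read(8)): returned 'LEVB7LQ1', offset=11
After 6 (seek(+1, CUR)): offset=12
After 7 (read(3)): returned 'HIF', offset=15
After 8 (read(4)): returned '83D2', offset=19

Answer: 19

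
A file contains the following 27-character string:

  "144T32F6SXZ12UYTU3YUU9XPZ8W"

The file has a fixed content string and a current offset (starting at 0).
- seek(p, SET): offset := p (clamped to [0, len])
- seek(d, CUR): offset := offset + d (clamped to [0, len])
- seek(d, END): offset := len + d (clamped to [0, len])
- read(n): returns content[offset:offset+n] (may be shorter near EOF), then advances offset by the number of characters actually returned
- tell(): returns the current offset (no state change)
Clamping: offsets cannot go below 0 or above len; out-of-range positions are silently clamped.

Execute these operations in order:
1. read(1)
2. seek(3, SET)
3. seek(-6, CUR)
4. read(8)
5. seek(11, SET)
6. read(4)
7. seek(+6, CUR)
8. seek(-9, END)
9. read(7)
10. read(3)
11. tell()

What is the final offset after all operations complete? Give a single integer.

After 1 (read(1)): returned '1', offset=1
After 2 (seek(3, SET)): offset=3
After 3 (seek(-6, CUR)): offset=0
After 4 (read(8)): returned '144T32F6', offset=8
After 5 (seek(11, SET)): offset=11
After 6 (read(4)): returned '12UY', offset=15
After 7 (seek(+6, CUR)): offset=21
After 8 (seek(-9, END)): offset=18
After 9 (read(7)): returned 'YUU9XPZ', offset=25
After 10 (read(3)): returned '8W', offset=27
After 11 (tell()): offset=27

Answer: 27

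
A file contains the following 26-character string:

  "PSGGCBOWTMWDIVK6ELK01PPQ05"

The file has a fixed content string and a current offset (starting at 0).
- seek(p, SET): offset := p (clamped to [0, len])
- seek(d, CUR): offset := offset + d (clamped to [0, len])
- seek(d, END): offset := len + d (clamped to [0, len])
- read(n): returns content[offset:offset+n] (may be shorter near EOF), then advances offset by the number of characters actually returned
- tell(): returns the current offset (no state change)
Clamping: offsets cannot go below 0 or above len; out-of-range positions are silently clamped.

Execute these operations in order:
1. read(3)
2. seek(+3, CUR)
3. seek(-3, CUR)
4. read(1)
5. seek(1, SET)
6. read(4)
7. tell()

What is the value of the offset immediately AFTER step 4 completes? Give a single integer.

Answer: 4

Derivation:
After 1 (read(3)): returned 'PSG', offset=3
After 2 (seek(+3, CUR)): offset=6
After 3 (seek(-3, CUR)): offset=3
After 4 (read(1)): returned 'G', offset=4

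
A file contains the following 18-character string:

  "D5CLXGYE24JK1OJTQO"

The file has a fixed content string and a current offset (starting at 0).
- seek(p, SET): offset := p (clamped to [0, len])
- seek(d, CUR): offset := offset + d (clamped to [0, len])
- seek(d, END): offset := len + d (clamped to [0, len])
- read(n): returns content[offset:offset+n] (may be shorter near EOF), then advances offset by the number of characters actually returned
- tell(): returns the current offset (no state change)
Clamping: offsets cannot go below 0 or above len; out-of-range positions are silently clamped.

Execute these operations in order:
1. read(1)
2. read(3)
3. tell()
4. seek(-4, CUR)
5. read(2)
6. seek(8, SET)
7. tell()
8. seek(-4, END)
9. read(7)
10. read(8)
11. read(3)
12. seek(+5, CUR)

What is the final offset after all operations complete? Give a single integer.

After 1 (read(1)): returned 'D', offset=1
After 2 (read(3)): returned '5CL', offset=4
After 3 (tell()): offset=4
After 4 (seek(-4, CUR)): offset=0
After 5 (read(2)): returned 'D5', offset=2
After 6 (seek(8, SET)): offset=8
After 7 (tell()): offset=8
After 8 (seek(-4, END)): offset=14
After 9 (read(7)): returned 'JTQO', offset=18
After 10 (read(8)): returned '', offset=18
After 11 (read(3)): returned '', offset=18
After 12 (seek(+5, CUR)): offset=18

Answer: 18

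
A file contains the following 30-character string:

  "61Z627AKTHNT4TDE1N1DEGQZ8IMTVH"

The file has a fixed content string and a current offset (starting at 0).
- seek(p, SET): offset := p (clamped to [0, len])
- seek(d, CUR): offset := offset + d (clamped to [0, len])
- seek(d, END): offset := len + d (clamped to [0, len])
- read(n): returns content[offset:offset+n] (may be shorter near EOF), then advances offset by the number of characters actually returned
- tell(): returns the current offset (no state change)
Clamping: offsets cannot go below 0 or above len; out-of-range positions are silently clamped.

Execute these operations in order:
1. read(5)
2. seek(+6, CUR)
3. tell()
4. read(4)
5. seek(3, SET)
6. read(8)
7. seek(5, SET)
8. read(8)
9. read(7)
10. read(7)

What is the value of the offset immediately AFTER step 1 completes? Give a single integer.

After 1 (read(5)): returned '61Z62', offset=5

Answer: 5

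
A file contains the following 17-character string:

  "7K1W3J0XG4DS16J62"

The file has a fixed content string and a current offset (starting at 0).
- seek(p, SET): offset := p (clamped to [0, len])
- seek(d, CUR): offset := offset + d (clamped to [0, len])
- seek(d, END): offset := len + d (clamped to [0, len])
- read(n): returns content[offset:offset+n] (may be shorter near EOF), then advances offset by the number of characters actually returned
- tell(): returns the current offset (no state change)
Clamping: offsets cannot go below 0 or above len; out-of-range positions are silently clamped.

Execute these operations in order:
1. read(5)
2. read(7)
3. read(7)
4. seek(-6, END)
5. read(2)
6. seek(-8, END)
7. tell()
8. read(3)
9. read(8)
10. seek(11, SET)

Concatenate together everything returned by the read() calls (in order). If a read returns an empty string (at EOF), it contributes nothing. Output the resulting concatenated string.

After 1 (read(5)): returned '7K1W3', offset=5
After 2 (read(7)): returned 'J0XG4DS', offset=12
After 3 (read(7)): returned '16J62', offset=17
After 4 (seek(-6, END)): offset=11
After 5 (read(2)): returned 'S1', offset=13
After 6 (seek(-8, END)): offset=9
After 7 (tell()): offset=9
After 8 (read(3)): returned '4DS', offset=12
After 9 (read(8)): returned '16J62', offset=17
After 10 (seek(11, SET)): offset=11

Answer: 7K1W3J0XG4DS16J62S14DS16J62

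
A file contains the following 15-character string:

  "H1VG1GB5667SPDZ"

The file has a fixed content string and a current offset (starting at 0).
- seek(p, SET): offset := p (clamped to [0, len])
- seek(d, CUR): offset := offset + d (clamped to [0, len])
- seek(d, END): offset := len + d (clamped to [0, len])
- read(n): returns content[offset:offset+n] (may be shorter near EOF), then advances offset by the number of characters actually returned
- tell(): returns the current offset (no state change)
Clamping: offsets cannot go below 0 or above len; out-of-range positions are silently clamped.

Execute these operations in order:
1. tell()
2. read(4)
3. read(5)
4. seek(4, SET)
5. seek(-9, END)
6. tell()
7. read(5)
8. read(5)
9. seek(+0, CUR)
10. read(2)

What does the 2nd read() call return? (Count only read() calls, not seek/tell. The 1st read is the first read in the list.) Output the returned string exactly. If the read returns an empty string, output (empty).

Answer: 1GB56

Derivation:
After 1 (tell()): offset=0
After 2 (read(4)): returned 'H1VG', offset=4
After 3 (read(5)): returned '1GB56', offset=9
After 4 (seek(4, SET)): offset=4
After 5 (seek(-9, END)): offset=6
After 6 (tell()): offset=6
After 7 (read(5)): returned 'B5667', offset=11
After 8 (read(5)): returned 'SPDZ', offset=15
After 9 (seek(+0, CUR)): offset=15
After 10 (read(2)): returned '', offset=15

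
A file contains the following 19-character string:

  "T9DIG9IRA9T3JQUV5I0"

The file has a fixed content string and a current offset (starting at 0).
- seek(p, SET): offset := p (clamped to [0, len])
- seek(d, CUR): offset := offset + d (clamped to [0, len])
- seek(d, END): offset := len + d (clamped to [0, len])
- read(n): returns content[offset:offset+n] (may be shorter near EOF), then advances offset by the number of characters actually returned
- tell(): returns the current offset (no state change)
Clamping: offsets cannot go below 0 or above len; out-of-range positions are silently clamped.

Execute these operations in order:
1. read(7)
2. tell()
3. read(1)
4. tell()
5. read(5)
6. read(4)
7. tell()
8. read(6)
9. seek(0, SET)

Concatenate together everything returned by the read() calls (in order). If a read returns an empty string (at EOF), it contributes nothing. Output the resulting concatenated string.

Answer: T9DIG9IRA9T3JQUV5I0

Derivation:
After 1 (read(7)): returned 'T9DIG9I', offset=7
After 2 (tell()): offset=7
After 3 (read(1)): returned 'R', offset=8
After 4 (tell()): offset=8
After 5 (read(5)): returned 'A9T3J', offset=13
After 6 (read(4)): returned 'QUV5', offset=17
After 7 (tell()): offset=17
After 8 (read(6)): returned 'I0', offset=19
After 9 (seek(0, SET)): offset=0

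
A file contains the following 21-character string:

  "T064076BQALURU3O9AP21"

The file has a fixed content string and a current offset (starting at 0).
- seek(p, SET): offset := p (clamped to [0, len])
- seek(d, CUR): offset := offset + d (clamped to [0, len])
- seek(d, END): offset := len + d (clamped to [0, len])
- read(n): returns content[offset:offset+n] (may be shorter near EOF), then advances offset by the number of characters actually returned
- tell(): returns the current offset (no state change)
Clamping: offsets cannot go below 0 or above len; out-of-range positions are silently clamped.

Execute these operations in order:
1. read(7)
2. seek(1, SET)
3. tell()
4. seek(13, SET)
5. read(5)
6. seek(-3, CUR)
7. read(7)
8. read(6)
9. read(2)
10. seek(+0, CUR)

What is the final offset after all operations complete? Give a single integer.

After 1 (read(7)): returned 'T064076', offset=7
After 2 (seek(1, SET)): offset=1
After 3 (tell()): offset=1
After 4 (seek(13, SET)): offset=13
After 5 (read(5)): returned 'U3O9A', offset=18
After 6 (seek(-3, CUR)): offset=15
After 7 (read(7)): returned 'O9AP21', offset=21
After 8 (read(6)): returned '', offset=21
After 9 (read(2)): returned '', offset=21
After 10 (seek(+0, CUR)): offset=21

Answer: 21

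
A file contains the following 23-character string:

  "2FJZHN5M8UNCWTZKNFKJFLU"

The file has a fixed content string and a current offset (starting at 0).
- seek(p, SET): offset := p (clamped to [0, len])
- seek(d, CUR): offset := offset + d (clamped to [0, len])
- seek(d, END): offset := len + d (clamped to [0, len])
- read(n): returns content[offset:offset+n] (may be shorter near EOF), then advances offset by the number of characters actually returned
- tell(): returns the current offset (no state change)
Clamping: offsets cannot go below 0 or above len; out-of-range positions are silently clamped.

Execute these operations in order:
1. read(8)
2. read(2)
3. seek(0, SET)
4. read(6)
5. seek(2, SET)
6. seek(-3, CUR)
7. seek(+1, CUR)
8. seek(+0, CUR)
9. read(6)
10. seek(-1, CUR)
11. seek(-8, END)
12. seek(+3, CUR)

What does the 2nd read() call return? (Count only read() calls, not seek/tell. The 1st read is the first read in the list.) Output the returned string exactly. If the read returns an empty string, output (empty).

Answer: 8U

Derivation:
After 1 (read(8)): returned '2FJZHN5M', offset=8
After 2 (read(2)): returned '8U', offset=10
After 3 (seek(0, SET)): offset=0
After 4 (read(6)): returned '2FJZHN', offset=6
After 5 (seek(2, SET)): offset=2
After 6 (seek(-3, CUR)): offset=0
After 7 (seek(+1, CUR)): offset=1
After 8 (seek(+0, CUR)): offset=1
After 9 (read(6)): returned 'FJZHN5', offset=7
After 10 (seek(-1, CUR)): offset=6
After 11 (seek(-8, END)): offset=15
After 12 (seek(+3, CUR)): offset=18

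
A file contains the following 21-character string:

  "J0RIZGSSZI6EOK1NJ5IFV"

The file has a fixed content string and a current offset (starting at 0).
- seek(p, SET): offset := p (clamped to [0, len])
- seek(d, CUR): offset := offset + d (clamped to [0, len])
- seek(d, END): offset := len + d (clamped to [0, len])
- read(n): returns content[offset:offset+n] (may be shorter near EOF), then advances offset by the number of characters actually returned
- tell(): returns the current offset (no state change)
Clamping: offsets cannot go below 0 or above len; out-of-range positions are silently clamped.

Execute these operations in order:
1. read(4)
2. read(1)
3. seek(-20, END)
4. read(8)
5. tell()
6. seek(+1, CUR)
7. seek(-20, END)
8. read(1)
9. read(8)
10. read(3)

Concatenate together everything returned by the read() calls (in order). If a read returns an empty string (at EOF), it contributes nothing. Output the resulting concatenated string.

Answer: J0RIZ0RIZGSSZ0RIZGSSZI6EO

Derivation:
After 1 (read(4)): returned 'J0RI', offset=4
After 2 (read(1)): returned 'Z', offset=5
After 3 (seek(-20, END)): offset=1
After 4 (read(8)): returned '0RIZGSSZ', offset=9
After 5 (tell()): offset=9
After 6 (seek(+1, CUR)): offset=10
After 7 (seek(-20, END)): offset=1
After 8 (read(1)): returned '0', offset=2
After 9 (read(8)): returned 'RIZGSSZI', offset=10
After 10 (read(3)): returned '6EO', offset=13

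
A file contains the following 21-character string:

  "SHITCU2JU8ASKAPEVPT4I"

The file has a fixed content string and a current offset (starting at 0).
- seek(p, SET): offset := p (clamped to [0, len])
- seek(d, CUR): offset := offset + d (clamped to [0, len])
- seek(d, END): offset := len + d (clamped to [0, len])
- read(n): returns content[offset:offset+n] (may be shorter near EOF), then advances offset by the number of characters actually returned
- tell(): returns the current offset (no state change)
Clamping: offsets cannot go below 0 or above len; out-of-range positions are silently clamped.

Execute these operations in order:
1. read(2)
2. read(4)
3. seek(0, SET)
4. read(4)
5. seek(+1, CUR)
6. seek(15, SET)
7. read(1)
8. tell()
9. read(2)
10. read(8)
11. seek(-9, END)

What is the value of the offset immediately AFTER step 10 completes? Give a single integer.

After 1 (read(2)): returned 'SH', offset=2
After 2 (read(4)): returned 'ITCU', offset=6
After 3 (seek(0, SET)): offset=0
After 4 (read(4)): returned 'SHIT', offset=4
After 5 (seek(+1, CUR)): offset=5
After 6 (seek(15, SET)): offset=15
After 7 (read(1)): returned 'E', offset=16
After 8 (tell()): offset=16
After 9 (read(2)): returned 'VP', offset=18
After 10 (read(8)): returned 'T4I', offset=21

Answer: 21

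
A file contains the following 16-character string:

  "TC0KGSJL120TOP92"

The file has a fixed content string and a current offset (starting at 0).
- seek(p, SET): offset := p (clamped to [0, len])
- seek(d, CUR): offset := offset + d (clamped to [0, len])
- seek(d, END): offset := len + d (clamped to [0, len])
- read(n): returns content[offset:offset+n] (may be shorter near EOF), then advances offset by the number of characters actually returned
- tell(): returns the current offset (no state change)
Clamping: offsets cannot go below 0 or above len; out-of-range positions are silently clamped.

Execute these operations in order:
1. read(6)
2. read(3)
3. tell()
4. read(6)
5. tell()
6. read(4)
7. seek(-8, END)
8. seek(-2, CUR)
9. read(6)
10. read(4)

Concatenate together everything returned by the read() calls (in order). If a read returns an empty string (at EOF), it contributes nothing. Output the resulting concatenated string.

After 1 (read(6)): returned 'TC0KGS', offset=6
After 2 (read(3)): returned 'JL1', offset=9
After 3 (tell()): offset=9
After 4 (read(6)): returned '20TOP9', offset=15
After 5 (tell()): offset=15
After 6 (read(4)): returned '2', offset=16
After 7 (seek(-8, END)): offset=8
After 8 (seek(-2, CUR)): offset=6
After 9 (read(6)): returned 'JL120T', offset=12
After 10 (read(4)): returned 'OP92', offset=16

Answer: TC0KGSJL120TOP92JL120TOP92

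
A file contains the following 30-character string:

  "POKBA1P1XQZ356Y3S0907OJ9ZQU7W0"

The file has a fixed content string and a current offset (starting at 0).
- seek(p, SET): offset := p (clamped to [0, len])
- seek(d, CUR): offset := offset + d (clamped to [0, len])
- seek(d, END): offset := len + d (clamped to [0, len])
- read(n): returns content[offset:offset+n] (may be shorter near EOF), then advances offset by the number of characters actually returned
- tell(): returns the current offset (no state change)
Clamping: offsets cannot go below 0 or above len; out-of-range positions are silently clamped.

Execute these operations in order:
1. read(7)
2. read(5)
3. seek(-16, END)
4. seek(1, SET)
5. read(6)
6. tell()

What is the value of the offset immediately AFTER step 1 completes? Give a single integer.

Answer: 7

Derivation:
After 1 (read(7)): returned 'POKBA1P', offset=7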